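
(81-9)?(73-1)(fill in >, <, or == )==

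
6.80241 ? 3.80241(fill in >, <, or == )>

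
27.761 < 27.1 False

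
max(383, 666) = 666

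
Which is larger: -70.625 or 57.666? 57.666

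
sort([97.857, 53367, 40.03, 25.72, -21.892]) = [-21.892, 25.72, 40.03, 97.857, 53367]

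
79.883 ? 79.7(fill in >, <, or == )>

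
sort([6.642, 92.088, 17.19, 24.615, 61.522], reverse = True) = [92.088, 61.522, 24.615, 17.19, 6.642]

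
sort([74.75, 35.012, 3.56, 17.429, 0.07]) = [0.07, 3.56, 17.429, 35.012, 74.75]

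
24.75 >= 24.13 True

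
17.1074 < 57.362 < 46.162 False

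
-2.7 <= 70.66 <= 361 True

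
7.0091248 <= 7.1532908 True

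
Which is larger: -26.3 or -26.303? -26.3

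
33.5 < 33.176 False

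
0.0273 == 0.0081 False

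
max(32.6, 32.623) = 32.623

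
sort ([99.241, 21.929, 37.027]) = [21.929, 37.027, 99.241]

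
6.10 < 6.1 False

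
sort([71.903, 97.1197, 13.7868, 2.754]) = [2.754, 13.7868, 71.903, 97.1197]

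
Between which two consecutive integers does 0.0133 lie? 0 and 1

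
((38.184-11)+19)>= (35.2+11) False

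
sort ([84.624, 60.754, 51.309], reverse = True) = [84.624, 60.754, 51.309]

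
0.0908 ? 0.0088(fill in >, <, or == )>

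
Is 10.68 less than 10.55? No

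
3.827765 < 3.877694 True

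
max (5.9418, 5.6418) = 5.9418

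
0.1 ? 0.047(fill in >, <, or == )>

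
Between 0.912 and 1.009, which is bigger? 1.009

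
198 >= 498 False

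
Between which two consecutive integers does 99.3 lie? 99 and 100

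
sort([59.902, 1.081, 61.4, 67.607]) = [1.081, 59.902, 61.4, 67.607]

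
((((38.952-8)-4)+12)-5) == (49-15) False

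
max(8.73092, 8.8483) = 8.8483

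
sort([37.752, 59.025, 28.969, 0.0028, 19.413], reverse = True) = [59.025, 37.752, 28.969, 19.413, 0.0028]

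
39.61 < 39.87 True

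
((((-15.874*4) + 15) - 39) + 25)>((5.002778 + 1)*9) False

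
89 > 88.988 True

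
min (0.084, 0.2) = 0.084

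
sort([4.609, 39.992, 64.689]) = [4.609, 39.992, 64.689]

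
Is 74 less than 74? No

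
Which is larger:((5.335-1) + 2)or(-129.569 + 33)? ((5.335-1) + 2)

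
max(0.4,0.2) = 0.4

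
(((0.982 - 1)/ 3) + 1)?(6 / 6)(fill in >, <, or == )<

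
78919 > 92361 False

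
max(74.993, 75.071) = 75.071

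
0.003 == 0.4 False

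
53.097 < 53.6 True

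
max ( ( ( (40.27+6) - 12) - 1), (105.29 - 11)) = 94.29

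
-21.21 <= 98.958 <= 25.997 False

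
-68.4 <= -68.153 True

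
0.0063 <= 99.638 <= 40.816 False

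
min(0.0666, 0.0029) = 0.0029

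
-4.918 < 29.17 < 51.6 True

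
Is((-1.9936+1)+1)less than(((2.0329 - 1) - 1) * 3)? Yes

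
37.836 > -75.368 True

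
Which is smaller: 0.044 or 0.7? 0.044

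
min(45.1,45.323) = 45.1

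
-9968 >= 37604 False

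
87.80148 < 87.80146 False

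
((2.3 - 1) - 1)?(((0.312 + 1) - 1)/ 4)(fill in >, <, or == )>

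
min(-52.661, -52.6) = -52.661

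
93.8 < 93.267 False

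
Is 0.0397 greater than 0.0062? Yes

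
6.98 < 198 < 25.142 False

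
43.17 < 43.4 True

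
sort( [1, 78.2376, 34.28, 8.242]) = [1, 8.242, 34.28, 78.2376]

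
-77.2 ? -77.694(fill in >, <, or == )>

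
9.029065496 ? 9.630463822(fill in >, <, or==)<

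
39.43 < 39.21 False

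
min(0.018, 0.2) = 0.018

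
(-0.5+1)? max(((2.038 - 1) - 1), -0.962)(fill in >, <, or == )>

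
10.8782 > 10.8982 False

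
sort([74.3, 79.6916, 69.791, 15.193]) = [15.193, 69.791, 74.3, 79.6916]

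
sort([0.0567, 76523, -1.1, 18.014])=[-1.1, 0.0567, 18.014, 76523]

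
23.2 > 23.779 False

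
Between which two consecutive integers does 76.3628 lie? 76 and 77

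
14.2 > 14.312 False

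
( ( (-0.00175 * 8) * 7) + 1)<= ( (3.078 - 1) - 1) True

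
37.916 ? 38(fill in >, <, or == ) <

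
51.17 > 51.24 False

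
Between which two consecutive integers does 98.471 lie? 98 and 99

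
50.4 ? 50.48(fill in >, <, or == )<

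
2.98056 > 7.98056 False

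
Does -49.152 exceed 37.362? No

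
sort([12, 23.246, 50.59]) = [12, 23.246, 50.59]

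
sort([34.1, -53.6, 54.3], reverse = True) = [54.3, 34.1, -53.6]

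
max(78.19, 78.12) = 78.19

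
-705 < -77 True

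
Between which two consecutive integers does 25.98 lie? 25 and 26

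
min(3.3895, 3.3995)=3.3895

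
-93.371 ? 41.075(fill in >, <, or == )<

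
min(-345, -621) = -621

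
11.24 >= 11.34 False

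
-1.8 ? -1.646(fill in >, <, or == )<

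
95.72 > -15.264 True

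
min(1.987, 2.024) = 1.987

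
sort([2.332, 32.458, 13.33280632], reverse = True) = [32.458, 13.33280632, 2.332]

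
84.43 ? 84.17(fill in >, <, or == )>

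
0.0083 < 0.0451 True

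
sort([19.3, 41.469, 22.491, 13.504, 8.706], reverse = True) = [41.469, 22.491, 19.3, 13.504, 8.706]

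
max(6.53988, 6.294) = 6.53988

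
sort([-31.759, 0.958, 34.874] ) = [-31.759, 0.958, 34.874]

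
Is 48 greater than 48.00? No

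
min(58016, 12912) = 12912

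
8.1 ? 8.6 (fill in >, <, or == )<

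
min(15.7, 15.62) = 15.62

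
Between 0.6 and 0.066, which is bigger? 0.6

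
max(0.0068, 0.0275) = 0.0275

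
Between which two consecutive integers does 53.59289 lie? 53 and 54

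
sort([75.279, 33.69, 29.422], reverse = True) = [75.279, 33.69, 29.422]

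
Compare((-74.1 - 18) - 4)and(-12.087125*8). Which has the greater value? ((-74.1 - 18) - 4)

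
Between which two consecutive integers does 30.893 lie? 30 and 31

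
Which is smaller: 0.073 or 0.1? 0.073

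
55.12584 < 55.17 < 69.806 True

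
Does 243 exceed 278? No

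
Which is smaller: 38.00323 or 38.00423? 38.00323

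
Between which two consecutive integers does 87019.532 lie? 87019 and 87020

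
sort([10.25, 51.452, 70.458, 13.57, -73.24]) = [-73.24, 10.25, 13.57, 51.452, 70.458]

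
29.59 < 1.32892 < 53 False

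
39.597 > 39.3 True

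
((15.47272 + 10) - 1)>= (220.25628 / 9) False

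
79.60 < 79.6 False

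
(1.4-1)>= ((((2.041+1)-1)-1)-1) True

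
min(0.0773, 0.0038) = 0.0038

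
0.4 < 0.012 False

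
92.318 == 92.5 False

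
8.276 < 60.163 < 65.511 True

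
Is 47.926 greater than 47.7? Yes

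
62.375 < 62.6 True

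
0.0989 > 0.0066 True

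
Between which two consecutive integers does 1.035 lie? 1 and 2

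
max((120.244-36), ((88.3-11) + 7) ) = 84.3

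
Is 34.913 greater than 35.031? No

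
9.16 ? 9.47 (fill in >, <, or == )<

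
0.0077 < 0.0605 True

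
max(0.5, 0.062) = 0.5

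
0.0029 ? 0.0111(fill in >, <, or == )<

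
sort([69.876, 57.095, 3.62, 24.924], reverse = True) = [69.876, 57.095, 24.924, 3.62]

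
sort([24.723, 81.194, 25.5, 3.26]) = [3.26, 24.723, 25.5, 81.194]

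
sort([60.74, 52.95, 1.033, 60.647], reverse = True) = [60.74, 60.647, 52.95, 1.033]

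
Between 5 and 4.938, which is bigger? 5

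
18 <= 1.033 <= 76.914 False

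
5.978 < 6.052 True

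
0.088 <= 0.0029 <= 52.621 False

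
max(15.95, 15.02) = 15.95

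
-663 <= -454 True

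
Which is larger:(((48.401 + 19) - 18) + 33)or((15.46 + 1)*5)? (((48.401 + 19) - 18) + 33)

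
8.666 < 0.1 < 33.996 False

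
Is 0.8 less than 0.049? No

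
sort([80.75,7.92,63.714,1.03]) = [1.03,7.92,63.714,80.75]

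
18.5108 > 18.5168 False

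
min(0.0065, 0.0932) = 0.0065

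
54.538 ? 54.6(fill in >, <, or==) <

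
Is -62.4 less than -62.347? Yes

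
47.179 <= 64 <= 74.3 True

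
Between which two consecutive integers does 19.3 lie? 19 and 20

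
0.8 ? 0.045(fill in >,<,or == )>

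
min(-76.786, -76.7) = -76.786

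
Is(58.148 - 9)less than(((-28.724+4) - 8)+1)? No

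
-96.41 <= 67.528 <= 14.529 False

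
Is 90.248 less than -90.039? No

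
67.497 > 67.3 True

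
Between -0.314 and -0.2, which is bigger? -0.2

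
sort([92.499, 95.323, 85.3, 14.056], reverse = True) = [95.323, 92.499, 85.3, 14.056]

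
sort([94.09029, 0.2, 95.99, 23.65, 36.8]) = [0.2, 23.65, 36.8, 94.09029, 95.99]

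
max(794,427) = 794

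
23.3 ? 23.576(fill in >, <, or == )<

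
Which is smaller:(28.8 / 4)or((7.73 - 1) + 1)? (28.8 / 4)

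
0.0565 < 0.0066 False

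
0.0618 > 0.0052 True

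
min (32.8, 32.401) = 32.401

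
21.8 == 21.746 False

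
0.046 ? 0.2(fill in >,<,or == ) <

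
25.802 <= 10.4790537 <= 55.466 False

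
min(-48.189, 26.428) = -48.189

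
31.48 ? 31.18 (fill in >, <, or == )>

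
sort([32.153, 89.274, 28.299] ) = [28.299, 32.153, 89.274]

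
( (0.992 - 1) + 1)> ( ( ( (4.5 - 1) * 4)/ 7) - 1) False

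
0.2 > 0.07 True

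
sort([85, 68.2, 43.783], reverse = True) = [85, 68.2, 43.783]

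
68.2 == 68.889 False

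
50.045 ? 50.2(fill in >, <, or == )<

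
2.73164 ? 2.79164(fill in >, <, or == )<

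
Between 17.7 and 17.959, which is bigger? 17.959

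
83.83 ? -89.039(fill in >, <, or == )>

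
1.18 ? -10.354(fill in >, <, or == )>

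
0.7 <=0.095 False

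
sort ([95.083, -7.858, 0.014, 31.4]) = [-7.858, 0.014, 31.4, 95.083]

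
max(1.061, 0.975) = 1.061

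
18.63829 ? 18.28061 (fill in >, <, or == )>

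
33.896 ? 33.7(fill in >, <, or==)>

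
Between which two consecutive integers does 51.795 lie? 51 and 52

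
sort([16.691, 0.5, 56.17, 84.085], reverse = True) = [84.085, 56.17, 16.691, 0.5]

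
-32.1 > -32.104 True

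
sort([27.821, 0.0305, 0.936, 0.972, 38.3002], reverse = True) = [38.3002, 27.821, 0.972, 0.936, 0.0305]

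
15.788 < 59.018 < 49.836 False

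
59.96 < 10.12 False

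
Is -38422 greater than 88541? No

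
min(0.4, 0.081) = 0.081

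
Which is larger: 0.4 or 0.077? 0.4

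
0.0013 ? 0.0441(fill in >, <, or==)<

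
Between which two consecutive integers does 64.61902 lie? 64 and 65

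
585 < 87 False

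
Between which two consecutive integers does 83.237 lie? 83 and 84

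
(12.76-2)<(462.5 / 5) True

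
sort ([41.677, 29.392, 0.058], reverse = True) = [41.677, 29.392, 0.058]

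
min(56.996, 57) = 56.996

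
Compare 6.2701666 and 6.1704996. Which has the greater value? 6.2701666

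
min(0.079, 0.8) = 0.079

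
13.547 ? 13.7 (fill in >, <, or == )<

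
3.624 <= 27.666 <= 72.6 True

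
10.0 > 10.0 False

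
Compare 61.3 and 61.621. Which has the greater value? 61.621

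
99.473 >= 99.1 True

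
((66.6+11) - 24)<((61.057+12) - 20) False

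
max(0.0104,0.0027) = 0.0104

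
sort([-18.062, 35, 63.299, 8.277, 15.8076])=[-18.062, 8.277, 15.8076, 35, 63.299]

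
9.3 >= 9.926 False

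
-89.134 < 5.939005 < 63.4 True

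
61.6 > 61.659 False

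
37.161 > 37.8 False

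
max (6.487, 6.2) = 6.487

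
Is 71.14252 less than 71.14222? No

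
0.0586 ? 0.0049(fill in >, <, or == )>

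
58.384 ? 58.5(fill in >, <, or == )<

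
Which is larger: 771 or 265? 771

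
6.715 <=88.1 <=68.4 False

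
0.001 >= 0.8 False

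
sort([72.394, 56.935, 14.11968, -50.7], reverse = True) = [72.394, 56.935, 14.11968, -50.7]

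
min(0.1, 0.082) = 0.082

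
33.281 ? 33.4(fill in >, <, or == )<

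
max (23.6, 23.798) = 23.798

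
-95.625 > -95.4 False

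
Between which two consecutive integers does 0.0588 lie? 0 and 1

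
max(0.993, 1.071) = 1.071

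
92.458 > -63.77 True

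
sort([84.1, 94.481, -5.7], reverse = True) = [94.481, 84.1, -5.7]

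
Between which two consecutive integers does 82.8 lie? 82 and 83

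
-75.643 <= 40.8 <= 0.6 False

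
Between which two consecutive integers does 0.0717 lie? 0 and 1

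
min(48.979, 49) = 48.979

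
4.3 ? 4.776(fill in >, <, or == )<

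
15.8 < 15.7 False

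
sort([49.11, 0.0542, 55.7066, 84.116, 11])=[0.0542, 11, 49.11, 55.7066, 84.116]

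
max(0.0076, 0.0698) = 0.0698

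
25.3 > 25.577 False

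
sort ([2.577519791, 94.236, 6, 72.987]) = [2.577519791, 6, 72.987, 94.236]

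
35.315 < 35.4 True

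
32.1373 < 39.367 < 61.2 True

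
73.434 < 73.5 True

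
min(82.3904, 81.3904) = 81.3904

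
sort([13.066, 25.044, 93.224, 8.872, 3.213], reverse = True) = [93.224, 25.044, 13.066, 8.872, 3.213]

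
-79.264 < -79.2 True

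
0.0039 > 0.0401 False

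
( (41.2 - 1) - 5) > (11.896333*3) False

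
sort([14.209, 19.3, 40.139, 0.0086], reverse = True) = [40.139, 19.3, 14.209, 0.0086]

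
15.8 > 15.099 True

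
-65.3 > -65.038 False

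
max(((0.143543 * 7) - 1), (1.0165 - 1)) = 0.0165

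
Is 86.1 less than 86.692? Yes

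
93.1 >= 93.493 False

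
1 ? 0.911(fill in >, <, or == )>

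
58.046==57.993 False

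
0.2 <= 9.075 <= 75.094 True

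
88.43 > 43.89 True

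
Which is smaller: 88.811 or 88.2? 88.2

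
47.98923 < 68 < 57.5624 False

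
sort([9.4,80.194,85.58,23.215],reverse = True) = [85.58,80.194,23.215,9.4]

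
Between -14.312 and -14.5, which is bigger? -14.312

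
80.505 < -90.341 False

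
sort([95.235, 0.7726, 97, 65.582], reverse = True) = [97, 95.235, 65.582, 0.7726]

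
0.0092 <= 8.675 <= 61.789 True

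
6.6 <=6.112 False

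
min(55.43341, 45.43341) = 45.43341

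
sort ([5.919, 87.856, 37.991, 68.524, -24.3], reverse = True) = [87.856, 68.524, 37.991, 5.919, -24.3]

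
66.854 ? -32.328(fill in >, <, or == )>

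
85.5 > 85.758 False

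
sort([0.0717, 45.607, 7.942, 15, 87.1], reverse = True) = [87.1, 45.607, 15, 7.942, 0.0717]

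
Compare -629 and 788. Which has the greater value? 788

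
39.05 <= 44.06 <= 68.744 True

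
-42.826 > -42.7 False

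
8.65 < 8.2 False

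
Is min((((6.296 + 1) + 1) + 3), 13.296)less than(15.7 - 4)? Yes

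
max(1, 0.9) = 1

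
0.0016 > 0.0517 False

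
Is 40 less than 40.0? No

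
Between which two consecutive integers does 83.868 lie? 83 and 84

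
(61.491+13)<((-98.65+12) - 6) False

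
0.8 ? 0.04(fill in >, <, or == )>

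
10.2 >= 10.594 False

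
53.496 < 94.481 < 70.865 False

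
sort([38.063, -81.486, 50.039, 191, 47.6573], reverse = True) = [191, 50.039, 47.6573, 38.063, -81.486]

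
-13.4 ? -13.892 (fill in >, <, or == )>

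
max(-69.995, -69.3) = -69.3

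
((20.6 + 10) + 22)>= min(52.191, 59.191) True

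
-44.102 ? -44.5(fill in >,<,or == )>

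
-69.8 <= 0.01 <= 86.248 True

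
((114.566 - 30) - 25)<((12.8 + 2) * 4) False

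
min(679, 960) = 679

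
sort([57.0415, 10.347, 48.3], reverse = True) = [57.0415, 48.3, 10.347]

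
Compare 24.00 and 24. They are equal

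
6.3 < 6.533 True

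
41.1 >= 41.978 False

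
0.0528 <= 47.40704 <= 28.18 False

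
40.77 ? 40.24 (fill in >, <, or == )>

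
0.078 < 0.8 True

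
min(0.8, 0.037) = 0.037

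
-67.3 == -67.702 False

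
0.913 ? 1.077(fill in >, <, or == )<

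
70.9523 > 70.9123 True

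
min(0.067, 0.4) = 0.067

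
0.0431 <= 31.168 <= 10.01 False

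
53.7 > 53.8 False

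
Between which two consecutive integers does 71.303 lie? 71 and 72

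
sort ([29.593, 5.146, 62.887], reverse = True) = [62.887, 29.593, 5.146]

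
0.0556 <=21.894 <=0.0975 False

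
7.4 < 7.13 False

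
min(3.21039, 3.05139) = 3.05139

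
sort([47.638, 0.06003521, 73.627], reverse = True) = [73.627, 47.638, 0.06003521]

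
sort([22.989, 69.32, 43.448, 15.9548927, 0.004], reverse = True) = [69.32, 43.448, 22.989, 15.9548927, 0.004]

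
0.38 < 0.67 True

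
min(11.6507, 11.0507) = 11.0507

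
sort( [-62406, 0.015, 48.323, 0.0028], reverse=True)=[48.323, 0.015, 0.0028, -62406]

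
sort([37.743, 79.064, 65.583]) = [37.743, 65.583, 79.064]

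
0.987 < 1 True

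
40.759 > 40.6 True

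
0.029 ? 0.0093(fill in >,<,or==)>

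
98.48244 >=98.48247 False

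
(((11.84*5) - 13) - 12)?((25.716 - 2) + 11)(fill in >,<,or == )<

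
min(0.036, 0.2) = 0.036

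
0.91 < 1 True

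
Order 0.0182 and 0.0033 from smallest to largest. 0.0033, 0.0182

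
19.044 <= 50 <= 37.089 False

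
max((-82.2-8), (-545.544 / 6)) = -90.2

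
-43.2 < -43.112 True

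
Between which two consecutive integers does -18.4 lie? -19 and -18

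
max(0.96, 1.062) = 1.062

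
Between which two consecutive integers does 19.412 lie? 19 and 20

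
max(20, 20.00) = 20.00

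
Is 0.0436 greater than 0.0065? Yes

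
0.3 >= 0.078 True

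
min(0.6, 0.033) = 0.033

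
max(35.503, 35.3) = 35.503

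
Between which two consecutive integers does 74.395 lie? 74 and 75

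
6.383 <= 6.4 True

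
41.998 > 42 False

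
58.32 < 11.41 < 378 False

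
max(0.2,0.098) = 0.2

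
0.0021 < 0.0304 True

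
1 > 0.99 True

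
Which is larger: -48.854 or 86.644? 86.644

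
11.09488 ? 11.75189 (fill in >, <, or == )<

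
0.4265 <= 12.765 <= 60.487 True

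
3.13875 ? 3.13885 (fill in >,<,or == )<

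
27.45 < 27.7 True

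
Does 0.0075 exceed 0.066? No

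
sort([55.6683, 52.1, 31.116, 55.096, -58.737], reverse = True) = [55.6683, 55.096, 52.1, 31.116, -58.737]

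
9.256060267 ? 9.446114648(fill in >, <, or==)<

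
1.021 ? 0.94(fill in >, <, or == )>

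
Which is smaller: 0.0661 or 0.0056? 0.0056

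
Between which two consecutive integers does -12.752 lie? -13 and -12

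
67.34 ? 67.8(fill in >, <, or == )<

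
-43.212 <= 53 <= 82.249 True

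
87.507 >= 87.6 False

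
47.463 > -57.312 True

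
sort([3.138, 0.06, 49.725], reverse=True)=[49.725, 3.138, 0.06]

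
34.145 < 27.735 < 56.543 False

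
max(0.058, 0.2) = 0.2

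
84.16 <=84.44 True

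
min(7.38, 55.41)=7.38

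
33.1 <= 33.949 True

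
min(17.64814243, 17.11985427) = 17.11985427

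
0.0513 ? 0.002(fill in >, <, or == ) >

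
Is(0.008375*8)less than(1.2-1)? Yes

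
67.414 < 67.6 True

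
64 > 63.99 True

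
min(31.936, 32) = 31.936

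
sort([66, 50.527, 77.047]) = [50.527, 66, 77.047]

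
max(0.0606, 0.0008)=0.0606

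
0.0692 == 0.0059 False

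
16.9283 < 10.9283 False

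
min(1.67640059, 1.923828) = 1.67640059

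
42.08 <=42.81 True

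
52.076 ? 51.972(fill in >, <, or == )>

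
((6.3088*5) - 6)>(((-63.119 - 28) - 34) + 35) True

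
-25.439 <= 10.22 True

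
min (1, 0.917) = 0.917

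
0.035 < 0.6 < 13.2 True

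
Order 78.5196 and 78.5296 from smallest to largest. 78.5196, 78.5296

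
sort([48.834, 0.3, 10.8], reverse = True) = [48.834, 10.8, 0.3]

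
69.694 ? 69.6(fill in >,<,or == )>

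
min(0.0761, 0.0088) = 0.0088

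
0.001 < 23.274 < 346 True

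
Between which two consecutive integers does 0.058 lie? 0 and 1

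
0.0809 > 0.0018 True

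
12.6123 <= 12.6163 True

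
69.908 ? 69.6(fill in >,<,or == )>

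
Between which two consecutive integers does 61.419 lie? 61 and 62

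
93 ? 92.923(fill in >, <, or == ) >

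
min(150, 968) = 150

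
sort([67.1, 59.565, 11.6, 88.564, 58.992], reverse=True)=[88.564, 67.1, 59.565, 58.992, 11.6]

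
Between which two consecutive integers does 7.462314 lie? 7 and 8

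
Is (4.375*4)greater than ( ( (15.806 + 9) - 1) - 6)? No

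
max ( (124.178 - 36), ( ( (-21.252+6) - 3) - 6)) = 88.178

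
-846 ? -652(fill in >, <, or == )<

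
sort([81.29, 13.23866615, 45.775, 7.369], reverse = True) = [81.29, 45.775, 13.23866615, 7.369]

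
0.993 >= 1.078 False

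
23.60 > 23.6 False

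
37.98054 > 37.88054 True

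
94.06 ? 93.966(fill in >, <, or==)>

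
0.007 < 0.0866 True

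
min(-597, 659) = -597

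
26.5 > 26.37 True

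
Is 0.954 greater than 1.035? No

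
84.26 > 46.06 True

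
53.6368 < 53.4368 False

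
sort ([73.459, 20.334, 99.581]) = [20.334, 73.459, 99.581]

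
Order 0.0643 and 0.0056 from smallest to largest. 0.0056,0.0643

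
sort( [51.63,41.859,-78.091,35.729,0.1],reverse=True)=[51.63,41.859,35.729,0.1,-78.091]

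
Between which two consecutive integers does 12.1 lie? 12 and 13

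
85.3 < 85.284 False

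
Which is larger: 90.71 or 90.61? 90.71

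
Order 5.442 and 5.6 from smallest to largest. 5.442, 5.6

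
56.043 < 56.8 True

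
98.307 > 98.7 False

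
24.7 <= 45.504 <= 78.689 True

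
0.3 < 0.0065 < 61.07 False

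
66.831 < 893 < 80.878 False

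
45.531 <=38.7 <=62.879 False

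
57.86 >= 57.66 True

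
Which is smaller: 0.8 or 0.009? 0.009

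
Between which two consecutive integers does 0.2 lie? 0 and 1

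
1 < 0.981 False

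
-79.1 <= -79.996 False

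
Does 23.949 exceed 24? No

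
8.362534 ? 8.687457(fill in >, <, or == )<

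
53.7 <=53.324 False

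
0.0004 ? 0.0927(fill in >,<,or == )<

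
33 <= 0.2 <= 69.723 False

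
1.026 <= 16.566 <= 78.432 True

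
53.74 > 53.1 True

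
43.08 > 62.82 False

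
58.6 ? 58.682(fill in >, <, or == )<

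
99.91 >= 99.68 True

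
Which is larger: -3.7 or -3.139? -3.139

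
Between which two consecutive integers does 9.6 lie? 9 and 10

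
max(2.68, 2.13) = 2.68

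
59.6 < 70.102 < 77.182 True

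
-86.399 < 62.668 True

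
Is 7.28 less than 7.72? Yes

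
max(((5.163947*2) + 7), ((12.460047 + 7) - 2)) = 17.460047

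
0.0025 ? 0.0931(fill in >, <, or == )<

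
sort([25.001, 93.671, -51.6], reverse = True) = [93.671, 25.001, -51.6]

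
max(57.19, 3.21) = 57.19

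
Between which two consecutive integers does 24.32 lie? 24 and 25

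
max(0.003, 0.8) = 0.8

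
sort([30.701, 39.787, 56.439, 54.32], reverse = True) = [56.439, 54.32, 39.787, 30.701]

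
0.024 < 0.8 True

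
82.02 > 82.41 False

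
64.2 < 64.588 True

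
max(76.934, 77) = 77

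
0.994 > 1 False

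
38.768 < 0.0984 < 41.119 False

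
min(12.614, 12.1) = 12.1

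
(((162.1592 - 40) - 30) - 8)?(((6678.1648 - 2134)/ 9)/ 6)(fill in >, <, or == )>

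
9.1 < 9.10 False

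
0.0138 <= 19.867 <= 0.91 False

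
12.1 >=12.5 False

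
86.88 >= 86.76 True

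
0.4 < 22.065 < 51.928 True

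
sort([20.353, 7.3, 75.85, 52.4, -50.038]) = [-50.038, 7.3, 20.353, 52.4, 75.85]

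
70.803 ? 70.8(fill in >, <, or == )>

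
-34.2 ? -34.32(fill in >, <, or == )>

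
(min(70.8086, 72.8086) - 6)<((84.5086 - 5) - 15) False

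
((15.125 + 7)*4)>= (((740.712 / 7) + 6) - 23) False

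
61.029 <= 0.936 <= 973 False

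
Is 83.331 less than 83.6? Yes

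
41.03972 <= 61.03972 True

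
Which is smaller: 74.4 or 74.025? 74.025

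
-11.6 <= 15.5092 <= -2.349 False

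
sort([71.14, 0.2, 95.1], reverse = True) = [95.1, 71.14, 0.2]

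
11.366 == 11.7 False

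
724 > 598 True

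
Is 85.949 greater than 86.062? No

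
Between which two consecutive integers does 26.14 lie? 26 and 27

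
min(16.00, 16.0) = 16.00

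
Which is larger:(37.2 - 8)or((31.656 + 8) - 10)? ((31.656 + 8) - 10)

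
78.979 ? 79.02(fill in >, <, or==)<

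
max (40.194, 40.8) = 40.8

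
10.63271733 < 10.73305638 True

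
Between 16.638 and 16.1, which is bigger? 16.638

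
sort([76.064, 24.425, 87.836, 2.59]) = [2.59, 24.425, 76.064, 87.836]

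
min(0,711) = 0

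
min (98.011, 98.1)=98.011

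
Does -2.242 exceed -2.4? Yes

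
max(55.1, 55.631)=55.631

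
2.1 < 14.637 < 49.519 True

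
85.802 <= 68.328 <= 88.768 False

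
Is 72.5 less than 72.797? Yes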